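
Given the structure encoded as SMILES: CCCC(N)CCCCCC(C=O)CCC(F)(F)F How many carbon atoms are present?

Count every carbon token in the SMILES (each C, including those in ring-closure positions and inside branches).
Carbon count: 14.

14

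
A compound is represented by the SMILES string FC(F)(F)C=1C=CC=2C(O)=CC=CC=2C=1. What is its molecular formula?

C11H7F3O

Walk through each heavy atom and fill implicit hydrogens from standard valence (C 4, N 3, O 2, S 2, halogen 1):
  atom 1: F (halogen, monovalent) → 0 H
  atom 2: C, bond orders sum to 4 (valence 4) → 0 H
  atom 3: F (halogen, monovalent) → 0 H
  atom 4: F (halogen, monovalent) → 0 H
  atom 5: C, bond orders sum to 4 (valence 4) → 0 H
  atom 6: C, bond orders sum to 3 (valence 4) → 1 H
  atom 7: C, bond orders sum to 3 (valence 4) → 1 H
  atom 8: C, bond orders sum to 4 (valence 4) → 0 H
  atom 9: C, bond orders sum to 4 (valence 4) → 0 H
  atom 10: O, bond orders sum to 1 (valence 2) → 1 H
  atom 11: C, bond orders sum to 3 (valence 4) → 1 H
  atom 12: C, bond orders sum to 3 (valence 4) → 1 H
  atom 13: C, bond orders sum to 3 (valence 4) → 1 H
  atom 14: C, bond orders sum to 4 (valence 4) → 0 H
  atom 15: C, bond orders sum to 3 (valence 4) → 1 H
Totals → C:11, H:7, F:3, O:1.
In Hill order: C11H7F3O.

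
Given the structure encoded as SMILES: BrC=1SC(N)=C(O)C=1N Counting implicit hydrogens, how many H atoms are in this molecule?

Walk through each heavy atom and fill implicit hydrogens from standard valence (C 4, N 3, O 2, S 2, halogen 1):
  atom 1: Br (halogen, monovalent) → 0 H
  atom 2: C, bond orders sum to 4 (valence 4) → 0 H
  atom 3: S, bond orders sum to 2 (valence 2) → 0 H
  atom 4: C, bond orders sum to 4 (valence 4) → 0 H
  atom 5: N, bond orders sum to 1 (valence 3) → 2 H
  atom 6: C, bond orders sum to 4 (valence 4) → 0 H
  atom 7: O, bond orders sum to 1 (valence 2) → 1 H
  atom 8: C, bond orders sum to 4 (valence 4) → 0 H
  atom 9: N, bond orders sum to 1 (valence 3) → 2 H
Total hydrogens: 5.

5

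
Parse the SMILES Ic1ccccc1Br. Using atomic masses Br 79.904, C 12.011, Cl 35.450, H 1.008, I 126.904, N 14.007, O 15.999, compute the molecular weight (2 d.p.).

282.91 g/mol

First, the molecular formula is C6H4BrI (counting implicit H from valence).
  Br: 1 × 79.904 = 79.904
  C: 6 × 12.011 = 72.066
  H: 4 × 1.008 = 4.032
  I: 1 × 126.904 = 126.904
Sum: 1×79.904 + 6×12.011 + 4×1.008 + 1×126.904 = 282.906 → 282.91 g/mol.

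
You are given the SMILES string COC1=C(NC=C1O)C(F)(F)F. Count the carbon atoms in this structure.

Count every carbon token in the SMILES (each C, including those in ring-closure positions and inside branches).
Carbon count: 6.

6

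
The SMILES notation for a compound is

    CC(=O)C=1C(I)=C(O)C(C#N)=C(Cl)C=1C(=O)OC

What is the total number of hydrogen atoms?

7

Walk through each heavy atom and fill implicit hydrogens from standard valence (C 4, N 3, O 2, S 2, halogen 1):
  atom 1: C, bond orders sum to 1 (valence 4) → 3 H
  atom 2: C, bond orders sum to 4 (valence 4) → 0 H
  atom 3: O, bond orders sum to 2 (valence 2) → 0 H
  atom 4: C, bond orders sum to 4 (valence 4) → 0 H
  atom 5: C, bond orders sum to 4 (valence 4) → 0 H
  atom 6: I (halogen, monovalent) → 0 H
  atom 7: C, bond orders sum to 4 (valence 4) → 0 H
  atom 8: O, bond orders sum to 1 (valence 2) → 1 H
  atom 9: C, bond orders sum to 4 (valence 4) → 0 H
  atom 10: C, bond orders sum to 4 (valence 4) → 0 H
  atom 11: N, bond orders sum to 3 (valence 3) → 0 H
  atom 12: C, bond orders sum to 4 (valence 4) → 0 H
  atom 13: Cl (halogen, monovalent) → 0 H
  atom 14: C, bond orders sum to 4 (valence 4) → 0 H
  atom 15: C, bond orders sum to 4 (valence 4) → 0 H
  atom 16: O, bond orders sum to 2 (valence 2) → 0 H
  atom 17: O, bond orders sum to 2 (valence 2) → 0 H
  atom 18: C, bond orders sum to 1 (valence 4) → 3 H
Total hydrogens: 7.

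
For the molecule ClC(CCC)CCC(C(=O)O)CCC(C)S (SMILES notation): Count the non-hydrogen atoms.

16

Every atom symbol written in the SMILES (organic subset) is one heavy atom; implicit H are not written.
Heavy atoms by element → C:12, Cl:1, O:2, S:1.
Total: 16.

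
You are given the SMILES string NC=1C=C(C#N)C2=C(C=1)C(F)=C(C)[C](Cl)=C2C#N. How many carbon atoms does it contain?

13

Count every carbon token in the SMILES (each C, including those in ring-closure positions and inside branches).
Carbon count: 13.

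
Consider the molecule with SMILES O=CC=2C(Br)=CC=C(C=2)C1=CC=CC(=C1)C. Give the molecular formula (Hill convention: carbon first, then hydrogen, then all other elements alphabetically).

Walk through each heavy atom and fill implicit hydrogens from standard valence (C 4, N 3, O 2, S 2, halogen 1):
  atom 1: O, bond orders sum to 2 (valence 2) → 0 H
  atom 2: C, bond orders sum to 3 (valence 4) → 1 H
  atom 3: C, bond orders sum to 4 (valence 4) → 0 H
  atom 4: C, bond orders sum to 4 (valence 4) → 0 H
  atom 5: Br (halogen, monovalent) → 0 H
  atom 6: C, bond orders sum to 3 (valence 4) → 1 H
  atom 7: C, bond orders sum to 3 (valence 4) → 1 H
  atom 8: C, bond orders sum to 4 (valence 4) → 0 H
  atom 9: C, bond orders sum to 3 (valence 4) → 1 H
  atom 10: C, bond orders sum to 4 (valence 4) → 0 H
  atom 11: C, bond orders sum to 3 (valence 4) → 1 H
  atom 12: C, bond orders sum to 3 (valence 4) → 1 H
  atom 13: C, bond orders sum to 3 (valence 4) → 1 H
  atom 14: C, bond orders sum to 4 (valence 4) → 0 H
  atom 15: C, bond orders sum to 3 (valence 4) → 1 H
  atom 16: C, bond orders sum to 1 (valence 4) → 3 H
Totals → C:14, H:11, Br:1, O:1.
In Hill order: C14H11BrO.

C14H11BrO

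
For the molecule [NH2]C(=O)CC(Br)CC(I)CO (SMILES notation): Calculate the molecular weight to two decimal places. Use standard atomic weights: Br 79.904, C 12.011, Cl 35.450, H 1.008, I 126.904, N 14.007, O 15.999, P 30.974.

First, the molecular formula is C6H11BrINO2 (counting implicit H from valence).
  Br: 1 × 79.904 = 79.904
  C: 6 × 12.011 = 72.066
  H: 11 × 1.008 = 11.088
  I: 1 × 126.904 = 126.904
  N: 1 × 14.007 = 14.007
  O: 2 × 15.999 = 31.998
Sum: 1×79.904 + 6×12.011 + 11×1.008 + 1×126.904 + 1×14.007 + 2×15.999 = 335.967 → 335.97 g/mol.

335.97 g/mol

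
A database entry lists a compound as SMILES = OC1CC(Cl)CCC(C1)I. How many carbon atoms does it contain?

7

Count every carbon token in the SMILES (each C, including those in ring-closure positions and inside branches).
Carbon count: 7.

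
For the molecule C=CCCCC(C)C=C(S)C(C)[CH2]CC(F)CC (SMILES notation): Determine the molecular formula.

C16H29FS

Walk through each heavy atom and fill implicit hydrogens from standard valence (C 4, N 3, O 2, S 2, halogen 1):
  atom 1: C, bond orders sum to 2 (valence 4) → 2 H
  atom 2: C, bond orders sum to 3 (valence 4) → 1 H
  atom 3: C, bond orders sum to 2 (valence 4) → 2 H
  atom 4: C, bond orders sum to 2 (valence 4) → 2 H
  atom 5: C, bond orders sum to 2 (valence 4) → 2 H
  atom 6: C, bond orders sum to 3 (valence 4) → 1 H
  atom 7: C, bond orders sum to 1 (valence 4) → 3 H
  atom 8: C, bond orders sum to 3 (valence 4) → 1 H
  atom 9: C, bond orders sum to 4 (valence 4) → 0 H
  atom 10: S, bond orders sum to 1 (valence 2) → 1 H
  atom 11: C, bond orders sum to 3 (valence 4) → 1 H
  atom 12: C, bond orders sum to 1 (valence 4) → 3 H
  atom 13: C with explicit H count 2
  atom 14: C, bond orders sum to 2 (valence 4) → 2 H
  atom 15: C, bond orders sum to 3 (valence 4) → 1 H
  atom 16: F (halogen, monovalent) → 0 H
  atom 17: C, bond orders sum to 2 (valence 4) → 2 H
  atom 18: C, bond orders sum to 1 (valence 4) → 3 H
Totals → C:16, H:29, F:1, S:1.
In Hill order: C16H29FS.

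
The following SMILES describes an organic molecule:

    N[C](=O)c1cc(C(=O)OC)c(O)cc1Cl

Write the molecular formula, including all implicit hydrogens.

Walk through each heavy atom and fill implicit hydrogens from standard valence (C 4, N 3, O 2, S 2, halogen 1); for lowercase aromatic atoms, an aromatic c carries 1 H when it has two neighbours and 0 H with three, and aromatic n carries 0 H:
  atom 1: N, bond orders sum to 1 (valence 3) → 2 H
  atom 2: C with explicit H count 0
  atom 3: O, bond orders sum to 2 (valence 2) → 0 H
  atom 4: aromatic c, 3 neighbours → 0 H
  atom 5: aromatic c, 2 neighbours → 1 H
  atom 6: aromatic c, 3 neighbours → 0 H
  atom 7: C, bond orders sum to 4 (valence 4) → 0 H
  atom 8: O, bond orders sum to 2 (valence 2) → 0 H
  atom 9: O, bond orders sum to 2 (valence 2) → 0 H
  atom 10: C, bond orders sum to 1 (valence 4) → 3 H
  atom 11: aromatic c, 3 neighbours → 0 H
  atom 12: O, bond orders sum to 1 (valence 2) → 1 H
  atom 13: aromatic c, 2 neighbours → 1 H
  atom 14: aromatic c, 3 neighbours → 0 H
  atom 15: Cl (halogen, monovalent) → 0 H
Totals → C:9, H:8, Cl:1, N:1, O:4.

C9H8ClNO4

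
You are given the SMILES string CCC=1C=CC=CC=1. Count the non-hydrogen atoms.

8

Every atom symbol written in the SMILES (organic subset) is one heavy atom; implicit H are not written.
Heavy atoms by element → C:8.
Total: 8.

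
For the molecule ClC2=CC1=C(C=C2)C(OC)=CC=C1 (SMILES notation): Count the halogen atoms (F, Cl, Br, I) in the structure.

1

Halogen atoms appear at heavy-atom position 1 (1×Cl).
Other groups present: 1 ether.
Halogen count: 1.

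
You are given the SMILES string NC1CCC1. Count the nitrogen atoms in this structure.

Scan the SMILES for N atoms (remember two-letter symbols like Cl and Br are single atoms).
Nitrogen count: 1.

1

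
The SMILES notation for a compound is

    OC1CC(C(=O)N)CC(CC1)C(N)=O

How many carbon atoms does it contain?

9

Count every carbon token in the SMILES (each C, including those in ring-closure positions and inside branches).
Carbon count: 9.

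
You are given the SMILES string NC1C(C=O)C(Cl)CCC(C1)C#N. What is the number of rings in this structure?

1

In SMILES, each pair of matching ring-closure digits denotes one ring-closing bond; the number of such bonds equals the number of independent rings.
Ring-closure bonds here: 1.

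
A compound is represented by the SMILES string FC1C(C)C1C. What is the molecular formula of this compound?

C5H9F

Walk through each heavy atom and fill implicit hydrogens from standard valence (C 4, N 3, O 2, S 2, halogen 1):
  atom 1: F (halogen, monovalent) → 0 H
  atom 2: C, bond orders sum to 3 (valence 4) → 1 H
  atom 3: C, bond orders sum to 3 (valence 4) → 1 H
  atom 4: C, bond orders sum to 1 (valence 4) → 3 H
  atom 5: C, bond orders sum to 3 (valence 4) → 1 H
  atom 6: C, bond orders sum to 1 (valence 4) → 3 H
Totals → C:5, H:9, F:1.
In Hill order: C5H9F.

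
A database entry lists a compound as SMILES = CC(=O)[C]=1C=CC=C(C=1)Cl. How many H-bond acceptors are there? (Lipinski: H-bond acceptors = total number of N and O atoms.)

1

N atoms: 0; O atoms: 1.
Lipinski HBA = 0 + 1 = 1.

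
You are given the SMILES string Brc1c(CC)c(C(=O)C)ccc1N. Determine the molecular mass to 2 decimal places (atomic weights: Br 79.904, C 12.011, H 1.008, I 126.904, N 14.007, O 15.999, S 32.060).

First, the molecular formula is C10H12BrNO (counting implicit H from valence).
  Br: 1 × 79.904 = 79.904
  C: 10 × 12.011 = 120.110
  H: 12 × 1.008 = 12.096
  N: 1 × 14.007 = 14.007
  O: 1 × 15.999 = 15.999
Sum: 1×79.904 + 10×12.011 + 12×1.008 + 1×14.007 + 1×15.999 = 242.116 → 242.12 g/mol.

242.12 g/mol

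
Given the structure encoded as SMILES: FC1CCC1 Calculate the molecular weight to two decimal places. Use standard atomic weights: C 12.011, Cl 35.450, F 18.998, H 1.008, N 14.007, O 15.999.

74.10 g/mol

First, the molecular formula is C4H7F (counting implicit H from valence).
  C: 4 × 12.011 = 48.044
  F: 1 × 18.998 = 18.998
  H: 7 × 1.008 = 7.056
Sum: 4×12.011 + 1×18.998 + 7×1.008 = 74.098 → 74.10 g/mol.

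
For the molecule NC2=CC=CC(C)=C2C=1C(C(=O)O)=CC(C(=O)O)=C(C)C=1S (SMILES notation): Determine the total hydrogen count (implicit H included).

15

Walk through each heavy atom and fill implicit hydrogens from standard valence (C 4, N 3, O 2, S 2, halogen 1):
  atom 1: N, bond orders sum to 1 (valence 3) → 2 H
  atom 2: C, bond orders sum to 4 (valence 4) → 0 H
  atom 3: C, bond orders sum to 3 (valence 4) → 1 H
  atom 4: C, bond orders sum to 3 (valence 4) → 1 H
  atom 5: C, bond orders sum to 3 (valence 4) → 1 H
  atom 6: C, bond orders sum to 4 (valence 4) → 0 H
  atom 7: C, bond orders sum to 1 (valence 4) → 3 H
  atom 8: C, bond orders sum to 4 (valence 4) → 0 H
  atom 9: C, bond orders sum to 4 (valence 4) → 0 H
  atom 10: C, bond orders sum to 4 (valence 4) → 0 H
  atom 11: C, bond orders sum to 4 (valence 4) → 0 H
  atom 12: O, bond orders sum to 2 (valence 2) → 0 H
  atom 13: O, bond orders sum to 1 (valence 2) → 1 H
  atom 14: C, bond orders sum to 3 (valence 4) → 1 H
  atom 15: C, bond orders sum to 4 (valence 4) → 0 H
  atom 16: C, bond orders sum to 4 (valence 4) → 0 H
  atom 17: O, bond orders sum to 2 (valence 2) → 0 H
  atom 18: O, bond orders sum to 1 (valence 2) → 1 H
  atom 19: C, bond orders sum to 4 (valence 4) → 0 H
  atom 20: C, bond orders sum to 1 (valence 4) → 3 H
  atom 21: C, bond orders sum to 4 (valence 4) → 0 H
  atom 22: S, bond orders sum to 1 (valence 2) → 1 H
Total hydrogens: 15.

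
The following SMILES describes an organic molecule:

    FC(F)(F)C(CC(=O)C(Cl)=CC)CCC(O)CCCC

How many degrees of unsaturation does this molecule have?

2

Molecular formula: C14H22ClF3O2.
DoU = (2C + 2 + N − H − X) / 2, where X is the halogen count and O/S are ignored.
    = (2·14 + 2 + 0 − 22 − 4) / 2 = 4 / 2 = 2.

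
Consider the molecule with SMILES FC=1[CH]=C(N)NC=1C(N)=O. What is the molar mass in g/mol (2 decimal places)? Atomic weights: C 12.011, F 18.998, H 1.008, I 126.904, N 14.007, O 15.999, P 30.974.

First, the molecular formula is C5H6FN3O (counting implicit H from valence).
  C: 5 × 12.011 = 60.055
  F: 1 × 18.998 = 18.998
  H: 6 × 1.008 = 6.048
  N: 3 × 14.007 = 42.021
  O: 1 × 15.999 = 15.999
Sum: 5×12.011 + 1×18.998 + 6×1.008 + 3×14.007 + 1×15.999 = 143.121 → 143.12 g/mol.

143.12 g/mol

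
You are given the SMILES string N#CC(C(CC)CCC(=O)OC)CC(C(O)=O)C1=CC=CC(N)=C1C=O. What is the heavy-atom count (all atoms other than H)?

Every atom symbol written in the SMILES (organic subset) is one heavy atom; implicit H are not written.
Heavy atoms by element → C:19, N:2, O:5.
Total: 26.

26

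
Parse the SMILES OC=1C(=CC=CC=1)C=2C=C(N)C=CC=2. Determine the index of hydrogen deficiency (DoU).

Degree of unsaturation = (number of rings) + (number of π bonds).
Ring closures in the SMILES: 2.
π bonds: 6 double bonds (each 1 DoU) → 6 DoU from unsaturation.
Total DoU = 2 + 6 = 8.

8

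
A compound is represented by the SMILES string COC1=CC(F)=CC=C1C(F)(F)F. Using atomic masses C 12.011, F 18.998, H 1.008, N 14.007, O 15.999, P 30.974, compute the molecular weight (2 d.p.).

First, the molecular formula is C8H6F4O (counting implicit H from valence).
  C: 8 × 12.011 = 96.088
  F: 4 × 18.998 = 75.992
  H: 6 × 1.008 = 6.048
  O: 1 × 15.999 = 15.999
Sum: 8×12.011 + 4×18.998 + 6×1.008 + 1×15.999 = 194.127 → 194.13 g/mol.

194.13 g/mol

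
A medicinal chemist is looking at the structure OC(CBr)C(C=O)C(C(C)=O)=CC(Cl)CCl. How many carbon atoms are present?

Count every carbon token in the SMILES (each C, including those in ring-closure positions and inside branches).
Carbon count: 10.

10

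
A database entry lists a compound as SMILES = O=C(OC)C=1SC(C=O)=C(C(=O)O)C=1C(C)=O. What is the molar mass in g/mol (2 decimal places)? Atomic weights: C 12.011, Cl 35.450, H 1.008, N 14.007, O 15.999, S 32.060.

256.23 g/mol

First, the molecular formula is C10H8O6S (counting implicit H from valence).
  C: 10 × 12.011 = 120.110
  H: 8 × 1.008 = 8.064
  O: 6 × 15.999 = 95.994
  S: 1 × 32.060 = 32.060
Sum: 10×12.011 + 8×1.008 + 6×15.999 + 1×32.060 = 256.228 → 256.23 g/mol.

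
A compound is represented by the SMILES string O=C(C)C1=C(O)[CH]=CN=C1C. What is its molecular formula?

C8H9NO2

Walk through each heavy atom and fill implicit hydrogens from standard valence (C 4, N 3, O 2, S 2, halogen 1):
  atom 1: O, bond orders sum to 2 (valence 2) → 0 H
  atom 2: C, bond orders sum to 4 (valence 4) → 0 H
  atom 3: C, bond orders sum to 1 (valence 4) → 3 H
  atom 4: C, bond orders sum to 4 (valence 4) → 0 H
  atom 5: C, bond orders sum to 4 (valence 4) → 0 H
  atom 6: O, bond orders sum to 1 (valence 2) → 1 H
  atom 7: C with explicit H count 1
  atom 8: C, bond orders sum to 3 (valence 4) → 1 H
  atom 9: N, bond orders sum to 3 (valence 3) → 0 H
  atom 10: C, bond orders sum to 4 (valence 4) → 0 H
  atom 11: C, bond orders sum to 1 (valence 4) → 3 H
Totals → C:8, H:9, N:1, O:2.
In Hill order: C8H9NO2.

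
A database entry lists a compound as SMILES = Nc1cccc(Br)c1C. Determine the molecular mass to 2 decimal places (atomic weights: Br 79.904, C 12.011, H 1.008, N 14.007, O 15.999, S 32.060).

186.05 g/mol

First, the molecular formula is C7H8BrN (counting implicit H from valence).
  Br: 1 × 79.904 = 79.904
  C: 7 × 12.011 = 84.077
  H: 8 × 1.008 = 8.064
  N: 1 × 14.007 = 14.007
Sum: 1×79.904 + 7×12.011 + 8×1.008 + 1×14.007 = 186.052 → 186.05 g/mol.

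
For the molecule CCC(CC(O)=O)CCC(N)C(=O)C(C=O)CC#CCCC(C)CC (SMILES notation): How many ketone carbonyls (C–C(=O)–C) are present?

1

The ketone motif appears at heavy-atom position 12 in the SMILES.
Other groups present: 1 aldehyde, 1 alkyne, 1 carboxylic acid, 1 primary amine.
Ketone count: 1.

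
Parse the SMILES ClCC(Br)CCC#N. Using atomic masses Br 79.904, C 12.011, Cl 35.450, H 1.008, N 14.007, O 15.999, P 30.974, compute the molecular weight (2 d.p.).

First, the molecular formula is C5H7BrClN (counting implicit H from valence).
  Br: 1 × 79.904 = 79.904
  C: 5 × 12.011 = 60.055
  Cl: 1 × 35.450 = 35.450
  H: 7 × 1.008 = 7.056
  N: 1 × 14.007 = 14.007
Sum: 1×79.904 + 5×12.011 + 1×35.450 + 7×1.008 + 1×14.007 = 196.472 → 196.47 g/mol.

196.47 g/mol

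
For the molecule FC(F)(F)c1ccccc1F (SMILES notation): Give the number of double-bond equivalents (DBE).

Molecular formula: C7H4F4.
DoU = (2C + 2 + N − H − X) / 2, where X is the halogen count and O/S are ignored.
    = (2·7 + 2 + 0 − 4 − 4) / 2 = 8 / 2 = 4.

4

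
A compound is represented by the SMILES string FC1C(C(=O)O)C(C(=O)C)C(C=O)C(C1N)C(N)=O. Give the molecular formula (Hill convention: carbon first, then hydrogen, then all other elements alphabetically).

C11H15FN2O5

Walk through each heavy atom and fill implicit hydrogens from standard valence (C 4, N 3, O 2, S 2, halogen 1):
  atom 1: F (halogen, monovalent) → 0 H
  atom 2: C, bond orders sum to 3 (valence 4) → 1 H
  atom 3: C, bond orders sum to 3 (valence 4) → 1 H
  atom 4: C, bond orders sum to 4 (valence 4) → 0 H
  atom 5: O, bond orders sum to 2 (valence 2) → 0 H
  atom 6: O, bond orders sum to 1 (valence 2) → 1 H
  atom 7: C, bond orders sum to 3 (valence 4) → 1 H
  atom 8: C, bond orders sum to 4 (valence 4) → 0 H
  atom 9: O, bond orders sum to 2 (valence 2) → 0 H
  atom 10: C, bond orders sum to 1 (valence 4) → 3 H
  atom 11: C, bond orders sum to 3 (valence 4) → 1 H
  atom 12: C, bond orders sum to 3 (valence 4) → 1 H
  atom 13: O, bond orders sum to 2 (valence 2) → 0 H
  atom 14: C, bond orders sum to 3 (valence 4) → 1 H
  atom 15: C, bond orders sum to 3 (valence 4) → 1 H
  atom 16: N, bond orders sum to 1 (valence 3) → 2 H
  atom 17: C, bond orders sum to 4 (valence 4) → 0 H
  atom 18: N, bond orders sum to 1 (valence 3) → 2 H
  atom 19: O, bond orders sum to 2 (valence 2) → 0 H
Totals → C:11, H:15, F:1, N:2, O:5.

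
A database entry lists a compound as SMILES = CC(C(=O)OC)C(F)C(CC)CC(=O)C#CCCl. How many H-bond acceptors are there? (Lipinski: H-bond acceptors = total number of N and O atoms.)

3

N atoms: 0; O atoms: 3.
Lipinski HBA = 0 + 3 = 3.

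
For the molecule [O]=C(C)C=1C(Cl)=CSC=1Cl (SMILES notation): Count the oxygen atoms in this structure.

Scan the SMILES for O atoms (remember two-letter symbols like Cl and Br are single atoms).
Oxygen count: 1.

1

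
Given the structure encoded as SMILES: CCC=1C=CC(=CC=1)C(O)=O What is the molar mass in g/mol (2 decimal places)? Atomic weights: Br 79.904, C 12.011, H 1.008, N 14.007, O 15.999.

150.18 g/mol

First, the molecular formula is C9H10O2 (counting implicit H from valence).
  C: 9 × 12.011 = 108.099
  H: 10 × 1.008 = 10.080
  O: 2 × 15.999 = 31.998
Sum: 9×12.011 + 10×1.008 + 2×15.999 = 150.177 → 150.18 g/mol.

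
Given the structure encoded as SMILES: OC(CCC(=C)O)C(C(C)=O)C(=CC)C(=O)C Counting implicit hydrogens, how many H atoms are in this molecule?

Walk through each heavy atom and fill implicit hydrogens from standard valence (C 4, N 3, O 2, S 2, halogen 1):
  atom 1: O, bond orders sum to 1 (valence 2) → 1 H
  atom 2: C, bond orders sum to 3 (valence 4) → 1 H
  atom 3: C, bond orders sum to 2 (valence 4) → 2 H
  atom 4: C, bond orders sum to 2 (valence 4) → 2 H
  atom 5: C, bond orders sum to 4 (valence 4) → 0 H
  atom 6: C, bond orders sum to 2 (valence 4) → 2 H
  atom 7: O, bond orders sum to 1 (valence 2) → 1 H
  atom 8: C, bond orders sum to 3 (valence 4) → 1 H
  atom 9: C, bond orders sum to 4 (valence 4) → 0 H
  atom 10: C, bond orders sum to 1 (valence 4) → 3 H
  atom 11: O, bond orders sum to 2 (valence 2) → 0 H
  atom 12: C, bond orders sum to 4 (valence 4) → 0 H
  atom 13: C, bond orders sum to 3 (valence 4) → 1 H
  atom 14: C, bond orders sum to 1 (valence 4) → 3 H
  atom 15: C, bond orders sum to 4 (valence 4) → 0 H
  atom 16: O, bond orders sum to 2 (valence 2) → 0 H
  atom 17: C, bond orders sum to 1 (valence 4) → 3 H
Total hydrogens: 20.

20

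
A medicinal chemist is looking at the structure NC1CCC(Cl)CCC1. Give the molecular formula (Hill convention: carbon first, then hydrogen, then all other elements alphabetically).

Walk through each heavy atom and fill implicit hydrogens from standard valence (C 4, N 3, O 2, S 2, halogen 1):
  atom 1: N, bond orders sum to 1 (valence 3) → 2 H
  atom 2: C, bond orders sum to 3 (valence 4) → 1 H
  atom 3: C, bond orders sum to 2 (valence 4) → 2 H
  atom 4: C, bond orders sum to 2 (valence 4) → 2 H
  atom 5: C, bond orders sum to 3 (valence 4) → 1 H
  atom 6: Cl (halogen, monovalent) → 0 H
  atom 7: C, bond orders sum to 2 (valence 4) → 2 H
  atom 8: C, bond orders sum to 2 (valence 4) → 2 H
  atom 9: C, bond orders sum to 2 (valence 4) → 2 H
Totals → C:7, H:14, Cl:1, N:1.
In Hill order: C7H14ClN.

C7H14ClN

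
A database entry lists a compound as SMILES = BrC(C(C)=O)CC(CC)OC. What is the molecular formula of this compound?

Walk through each heavy atom and fill implicit hydrogens from standard valence (C 4, N 3, O 2, S 2, halogen 1):
  atom 1: Br (halogen, monovalent) → 0 H
  atom 2: C, bond orders sum to 3 (valence 4) → 1 H
  atom 3: C, bond orders sum to 4 (valence 4) → 0 H
  atom 4: C, bond orders sum to 1 (valence 4) → 3 H
  atom 5: O, bond orders sum to 2 (valence 2) → 0 H
  atom 6: C, bond orders sum to 2 (valence 4) → 2 H
  atom 7: C, bond orders sum to 3 (valence 4) → 1 H
  atom 8: C, bond orders sum to 2 (valence 4) → 2 H
  atom 9: C, bond orders sum to 1 (valence 4) → 3 H
  atom 10: O, bond orders sum to 2 (valence 2) → 0 H
  atom 11: C, bond orders sum to 1 (valence 4) → 3 H
Totals → C:8, H:15, Br:1, O:2.
In Hill order: C8H15BrO2.

C8H15BrO2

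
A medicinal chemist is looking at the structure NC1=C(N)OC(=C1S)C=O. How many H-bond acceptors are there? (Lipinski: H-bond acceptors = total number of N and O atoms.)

N atoms: 2; O atoms: 2.
Lipinski HBA = 2 + 2 = 4.

4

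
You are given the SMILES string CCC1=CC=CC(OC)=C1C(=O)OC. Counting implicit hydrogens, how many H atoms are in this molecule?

14

Walk through each heavy atom and fill implicit hydrogens from standard valence (C 4, N 3, O 2, S 2, halogen 1):
  atom 1: C, bond orders sum to 1 (valence 4) → 3 H
  atom 2: C, bond orders sum to 2 (valence 4) → 2 H
  atom 3: C, bond orders sum to 4 (valence 4) → 0 H
  atom 4: C, bond orders sum to 3 (valence 4) → 1 H
  atom 5: C, bond orders sum to 3 (valence 4) → 1 H
  atom 6: C, bond orders sum to 3 (valence 4) → 1 H
  atom 7: C, bond orders sum to 4 (valence 4) → 0 H
  atom 8: O, bond orders sum to 2 (valence 2) → 0 H
  atom 9: C, bond orders sum to 1 (valence 4) → 3 H
  atom 10: C, bond orders sum to 4 (valence 4) → 0 H
  atom 11: C, bond orders sum to 4 (valence 4) → 0 H
  atom 12: O, bond orders sum to 2 (valence 2) → 0 H
  atom 13: O, bond orders sum to 2 (valence 2) → 0 H
  atom 14: C, bond orders sum to 1 (valence 4) → 3 H
Total hydrogens: 14.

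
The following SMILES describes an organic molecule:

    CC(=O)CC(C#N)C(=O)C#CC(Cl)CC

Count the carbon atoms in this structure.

11

Count every carbon token in the SMILES (each C, including those in ring-closure positions and inside branches).
Carbon count: 11.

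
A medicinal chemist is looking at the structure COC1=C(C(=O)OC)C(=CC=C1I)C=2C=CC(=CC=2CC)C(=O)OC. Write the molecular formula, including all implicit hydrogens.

Walk through each heavy atom and fill implicit hydrogens from standard valence (C 4, N 3, O 2, S 2, halogen 1):
  atom 1: C, bond orders sum to 1 (valence 4) → 3 H
  atom 2: O, bond orders sum to 2 (valence 2) → 0 H
  atom 3: C, bond orders sum to 4 (valence 4) → 0 H
  atom 4: C, bond orders sum to 4 (valence 4) → 0 H
  atom 5: C, bond orders sum to 4 (valence 4) → 0 H
  atom 6: O, bond orders sum to 2 (valence 2) → 0 H
  atom 7: O, bond orders sum to 2 (valence 2) → 0 H
  atom 8: C, bond orders sum to 1 (valence 4) → 3 H
  atom 9: C, bond orders sum to 4 (valence 4) → 0 H
  atom 10: C, bond orders sum to 3 (valence 4) → 1 H
  atom 11: C, bond orders sum to 3 (valence 4) → 1 H
  atom 12: C, bond orders sum to 4 (valence 4) → 0 H
  atom 13: I (halogen, monovalent) → 0 H
  atom 14: C, bond orders sum to 4 (valence 4) → 0 H
  atom 15: C, bond orders sum to 3 (valence 4) → 1 H
  atom 16: C, bond orders sum to 3 (valence 4) → 1 H
  atom 17: C, bond orders sum to 4 (valence 4) → 0 H
  atom 18: C, bond orders sum to 3 (valence 4) → 1 H
  atom 19: C, bond orders sum to 4 (valence 4) → 0 H
  atom 20: C, bond orders sum to 2 (valence 4) → 2 H
  atom 21: C, bond orders sum to 1 (valence 4) → 3 H
  atom 22: C, bond orders sum to 4 (valence 4) → 0 H
  atom 23: O, bond orders sum to 2 (valence 2) → 0 H
  atom 24: O, bond orders sum to 2 (valence 2) → 0 H
  atom 25: C, bond orders sum to 1 (valence 4) → 3 H
Totals → C:19, H:19, I:1, O:5.
In Hill order: C19H19IO5.

C19H19IO5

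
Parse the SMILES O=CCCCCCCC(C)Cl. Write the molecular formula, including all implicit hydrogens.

Walk through each heavy atom and fill implicit hydrogens from standard valence (C 4, N 3, O 2, S 2, halogen 1):
  atom 1: O, bond orders sum to 2 (valence 2) → 0 H
  atom 2: C, bond orders sum to 3 (valence 4) → 1 H
  atom 3: C, bond orders sum to 2 (valence 4) → 2 H
  atom 4: C, bond orders sum to 2 (valence 4) → 2 H
  atom 5: C, bond orders sum to 2 (valence 4) → 2 H
  atom 6: C, bond orders sum to 2 (valence 4) → 2 H
  atom 7: C, bond orders sum to 2 (valence 4) → 2 H
  atom 8: C, bond orders sum to 2 (valence 4) → 2 H
  atom 9: C, bond orders sum to 3 (valence 4) → 1 H
  atom 10: C, bond orders sum to 1 (valence 4) → 3 H
  atom 11: Cl (halogen, monovalent) → 0 H
Totals → C:9, H:17, Cl:1, O:1.
In Hill order: C9H17ClO.

C9H17ClO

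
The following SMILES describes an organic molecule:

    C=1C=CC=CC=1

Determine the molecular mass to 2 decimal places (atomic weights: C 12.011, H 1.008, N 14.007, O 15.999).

78.11 g/mol

First, the molecular formula is C6H6 (counting implicit H from valence).
  C: 6 × 12.011 = 72.066
  H: 6 × 1.008 = 6.048
Sum: 6×12.011 + 6×1.008 = 78.114 → 78.11 g/mol.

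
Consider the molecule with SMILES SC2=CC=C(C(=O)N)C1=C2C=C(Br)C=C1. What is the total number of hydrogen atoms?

Walk through each heavy atom and fill implicit hydrogens from standard valence (C 4, N 3, O 2, S 2, halogen 1):
  atom 1: S, bond orders sum to 1 (valence 2) → 1 H
  atom 2: C, bond orders sum to 4 (valence 4) → 0 H
  atom 3: C, bond orders sum to 3 (valence 4) → 1 H
  atom 4: C, bond orders sum to 3 (valence 4) → 1 H
  atom 5: C, bond orders sum to 4 (valence 4) → 0 H
  atom 6: C, bond orders sum to 4 (valence 4) → 0 H
  atom 7: O, bond orders sum to 2 (valence 2) → 0 H
  atom 8: N, bond orders sum to 1 (valence 3) → 2 H
  atom 9: C, bond orders sum to 4 (valence 4) → 0 H
  atom 10: C, bond orders sum to 4 (valence 4) → 0 H
  atom 11: C, bond orders sum to 3 (valence 4) → 1 H
  atom 12: C, bond orders sum to 4 (valence 4) → 0 H
  atom 13: Br (halogen, monovalent) → 0 H
  atom 14: C, bond orders sum to 3 (valence 4) → 1 H
  atom 15: C, bond orders sum to 3 (valence 4) → 1 H
Total hydrogens: 8.

8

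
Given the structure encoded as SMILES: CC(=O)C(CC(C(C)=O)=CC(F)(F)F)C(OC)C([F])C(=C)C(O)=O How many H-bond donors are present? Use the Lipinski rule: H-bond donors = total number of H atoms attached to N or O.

1

Donors: find every N or O and count the H atoms it carries.
  atom 3 (O): bond orders sum to 2 → 0 H
  atom 9 (O): bond orders sum to 2 → 0 H
  atom 16 (O): bond orders sum to 2 → 0 H
  atom 23 (O): bond orders sum to 1 → 1 H
  atom 24 (O): bond orders sum to 2 → 0 H
Lipinski HBD = 1.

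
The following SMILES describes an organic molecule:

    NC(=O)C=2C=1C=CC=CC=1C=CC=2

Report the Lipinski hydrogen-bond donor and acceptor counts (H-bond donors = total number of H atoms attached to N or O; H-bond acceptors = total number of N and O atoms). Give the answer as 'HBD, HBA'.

Donors: find every N or O and count the H atoms it carries.
  atom 1 (N): bond orders sum to 1 → 2 H
  atom 3 (O): bond orders sum to 2 → 0 H
Lipinski HBD = 2.
Acceptors: N atoms = 1, O atoms = 1 → HBA = 2.

2, 2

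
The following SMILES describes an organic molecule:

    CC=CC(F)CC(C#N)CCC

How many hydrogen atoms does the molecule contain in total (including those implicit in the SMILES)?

Walk through each heavy atom and fill implicit hydrogens from standard valence (C 4, N 3, O 2, S 2, halogen 1):
  atom 1: C, bond orders sum to 1 (valence 4) → 3 H
  atom 2: C, bond orders sum to 3 (valence 4) → 1 H
  atom 3: C, bond orders sum to 3 (valence 4) → 1 H
  atom 4: C, bond orders sum to 3 (valence 4) → 1 H
  atom 5: F (halogen, monovalent) → 0 H
  atom 6: C, bond orders sum to 2 (valence 4) → 2 H
  atom 7: C, bond orders sum to 3 (valence 4) → 1 H
  atom 8: C, bond orders sum to 4 (valence 4) → 0 H
  atom 9: N, bond orders sum to 3 (valence 3) → 0 H
  atom 10: C, bond orders sum to 2 (valence 4) → 2 H
  atom 11: C, bond orders sum to 2 (valence 4) → 2 H
  atom 12: C, bond orders sum to 1 (valence 4) → 3 H
Total hydrogens: 16.

16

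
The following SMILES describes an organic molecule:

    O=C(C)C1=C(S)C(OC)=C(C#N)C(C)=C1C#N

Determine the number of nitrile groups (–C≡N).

The nitrile motif appears at heavy-atom positions 11, 16 in the SMILES.
Other groups present: 1 ether, 1 ketone, 1 thiol.
Nitrile count: 2.

2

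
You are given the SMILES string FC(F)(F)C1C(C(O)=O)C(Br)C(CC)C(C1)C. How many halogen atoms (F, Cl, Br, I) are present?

Halogen atoms appear at heavy-atom positions 1, 3, 4, 11 (1×Br, 3×F).
Other groups present: 1 carboxylic acid.
Halogen count: 4.

4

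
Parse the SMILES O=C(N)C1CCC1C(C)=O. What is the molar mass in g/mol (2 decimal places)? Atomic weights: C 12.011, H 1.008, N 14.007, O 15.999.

141.17 g/mol

First, the molecular formula is C7H11NO2 (counting implicit H from valence).
  C: 7 × 12.011 = 84.077
  H: 11 × 1.008 = 11.088
  N: 1 × 14.007 = 14.007
  O: 2 × 15.999 = 31.998
Sum: 7×12.011 + 11×1.008 + 1×14.007 + 2×15.999 = 141.170 → 141.17 g/mol.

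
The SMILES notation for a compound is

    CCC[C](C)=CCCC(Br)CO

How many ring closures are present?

In SMILES, each pair of matching ring-closure digits denotes one ring-closing bond; the number of such bonds equals the number of independent rings.
Ring-closure bonds here: 0.

0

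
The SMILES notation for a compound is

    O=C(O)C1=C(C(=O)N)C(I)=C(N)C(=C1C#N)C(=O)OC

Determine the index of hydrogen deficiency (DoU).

9

Degree of unsaturation = (number of rings) + (number of π bonds).
Ring closures in the SMILES: 1.
π bonds: 6 double bonds (each 1 DoU), 1 triple bond (each 2 DoU) → 8 DoU from unsaturation.
Total DoU = 1 + 8 = 9.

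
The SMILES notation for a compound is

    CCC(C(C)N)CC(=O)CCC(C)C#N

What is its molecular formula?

C12H22N2O

Walk through each heavy atom and fill implicit hydrogens from standard valence (C 4, N 3, O 2, S 2, halogen 1):
  atom 1: C, bond orders sum to 1 (valence 4) → 3 H
  atom 2: C, bond orders sum to 2 (valence 4) → 2 H
  atom 3: C, bond orders sum to 3 (valence 4) → 1 H
  atom 4: C, bond orders sum to 3 (valence 4) → 1 H
  atom 5: C, bond orders sum to 1 (valence 4) → 3 H
  atom 6: N, bond orders sum to 1 (valence 3) → 2 H
  atom 7: C, bond orders sum to 2 (valence 4) → 2 H
  atom 8: C, bond orders sum to 4 (valence 4) → 0 H
  atom 9: O, bond orders sum to 2 (valence 2) → 0 H
  atom 10: C, bond orders sum to 2 (valence 4) → 2 H
  atom 11: C, bond orders sum to 2 (valence 4) → 2 H
  atom 12: C, bond orders sum to 3 (valence 4) → 1 H
  atom 13: C, bond orders sum to 1 (valence 4) → 3 H
  atom 14: C, bond orders sum to 4 (valence 4) → 0 H
  atom 15: N, bond orders sum to 3 (valence 3) → 0 H
Totals → C:12, H:22, N:2, O:1.
In Hill order: C12H22N2O.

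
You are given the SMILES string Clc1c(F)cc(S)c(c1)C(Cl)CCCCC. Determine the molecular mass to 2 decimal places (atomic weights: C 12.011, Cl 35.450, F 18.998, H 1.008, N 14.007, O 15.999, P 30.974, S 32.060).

281.21 g/mol

First, the molecular formula is C12H15Cl2FS (counting implicit H from valence).
  C: 12 × 12.011 = 144.132
  Cl: 2 × 35.450 = 70.900
  F: 1 × 18.998 = 18.998
  H: 15 × 1.008 = 15.120
  S: 1 × 32.060 = 32.060
Sum: 12×12.011 + 2×35.450 + 1×18.998 + 15×1.008 + 1×32.060 = 281.210 → 281.21 g/mol.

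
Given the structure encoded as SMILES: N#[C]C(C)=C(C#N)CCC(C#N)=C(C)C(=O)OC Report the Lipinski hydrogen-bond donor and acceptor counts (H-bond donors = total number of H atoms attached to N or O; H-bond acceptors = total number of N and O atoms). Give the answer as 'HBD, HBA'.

Donors: find every N or O and count the H atoms it carries.
  atom 1 (N): bond orders sum to 3 → 0 H
  atom 7 (N): bond orders sum to 3 → 0 H
  atom 12 (N): bond orders sum to 3 → 0 H
  atom 16 (O): bond orders sum to 2 → 0 H
  atom 17 (O): bond orders sum to 2 → 0 H
Lipinski HBD = 0.
Acceptors: N atoms = 3, O atoms = 2 → HBA = 5.

0, 5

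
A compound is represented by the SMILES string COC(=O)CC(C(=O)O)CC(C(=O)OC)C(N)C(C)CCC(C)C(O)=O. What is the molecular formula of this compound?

C17H29NO8

Walk through each heavy atom and fill implicit hydrogens from standard valence (C 4, N 3, O 2, S 2, halogen 1):
  atom 1: C, bond orders sum to 1 (valence 4) → 3 H
  atom 2: O, bond orders sum to 2 (valence 2) → 0 H
  atom 3: C, bond orders sum to 4 (valence 4) → 0 H
  atom 4: O, bond orders sum to 2 (valence 2) → 0 H
  atom 5: C, bond orders sum to 2 (valence 4) → 2 H
  atom 6: C, bond orders sum to 3 (valence 4) → 1 H
  atom 7: C, bond orders sum to 4 (valence 4) → 0 H
  atom 8: O, bond orders sum to 2 (valence 2) → 0 H
  atom 9: O, bond orders sum to 1 (valence 2) → 1 H
  atom 10: C, bond orders sum to 2 (valence 4) → 2 H
  atom 11: C, bond orders sum to 3 (valence 4) → 1 H
  atom 12: C, bond orders sum to 4 (valence 4) → 0 H
  atom 13: O, bond orders sum to 2 (valence 2) → 0 H
  atom 14: O, bond orders sum to 2 (valence 2) → 0 H
  atom 15: C, bond orders sum to 1 (valence 4) → 3 H
  atom 16: C, bond orders sum to 3 (valence 4) → 1 H
  atom 17: N, bond orders sum to 1 (valence 3) → 2 H
  atom 18: C, bond orders sum to 3 (valence 4) → 1 H
  atom 19: C, bond orders sum to 1 (valence 4) → 3 H
  atom 20: C, bond orders sum to 2 (valence 4) → 2 H
  atom 21: C, bond orders sum to 2 (valence 4) → 2 H
  atom 22: C, bond orders sum to 3 (valence 4) → 1 H
  atom 23: C, bond orders sum to 1 (valence 4) → 3 H
  atom 24: C, bond orders sum to 4 (valence 4) → 0 H
  atom 25: O, bond orders sum to 1 (valence 2) → 1 H
  atom 26: O, bond orders sum to 2 (valence 2) → 0 H
Totals → C:17, H:29, N:1, O:8.
In Hill order: C17H29NO8.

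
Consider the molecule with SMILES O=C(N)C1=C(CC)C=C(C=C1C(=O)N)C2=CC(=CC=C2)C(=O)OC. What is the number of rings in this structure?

In SMILES, each pair of matching ring-closure digits denotes one ring-closing bond; the number of such bonds equals the number of independent rings.
Ring-closure bonds here: 2.

2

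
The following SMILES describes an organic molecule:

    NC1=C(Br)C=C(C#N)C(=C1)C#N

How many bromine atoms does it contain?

1

Scan the SMILES for Br atoms (remember two-letter symbols like Cl and Br are single atoms).
Bromine count: 1.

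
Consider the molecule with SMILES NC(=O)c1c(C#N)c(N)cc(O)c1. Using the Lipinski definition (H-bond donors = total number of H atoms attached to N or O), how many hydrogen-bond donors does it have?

Donors: find every N or O and count the H atoms it carries.
  atom 1 (N): bond orders sum to 1 → 2 H
  atom 3 (O): bond orders sum to 2 → 0 H
  atom 7 (N): bond orders sum to 3 → 0 H
  atom 9 (N): bond orders sum to 1 → 2 H
  atom 12 (O): bond orders sum to 1 → 1 H
Lipinski HBD = 5.

5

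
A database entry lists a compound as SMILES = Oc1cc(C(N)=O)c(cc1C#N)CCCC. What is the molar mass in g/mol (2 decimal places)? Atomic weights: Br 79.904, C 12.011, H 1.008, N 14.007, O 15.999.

218.26 g/mol

First, the molecular formula is C12H14N2O2 (counting implicit H from valence).
  C: 12 × 12.011 = 144.132
  H: 14 × 1.008 = 14.112
  N: 2 × 14.007 = 28.014
  O: 2 × 15.999 = 31.998
Sum: 12×12.011 + 14×1.008 + 2×14.007 + 2×15.999 = 218.256 → 218.26 g/mol.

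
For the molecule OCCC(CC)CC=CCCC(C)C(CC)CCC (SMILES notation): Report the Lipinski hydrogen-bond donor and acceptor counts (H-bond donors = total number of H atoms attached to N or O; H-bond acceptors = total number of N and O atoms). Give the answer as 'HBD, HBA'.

1, 1

Donors: find every N or O and count the H atoms it carries.
  atom 1 (O): bond orders sum to 1 → 1 H
Lipinski HBD = 1.
Acceptors: N atoms = 0, O atoms = 1 → HBA = 1.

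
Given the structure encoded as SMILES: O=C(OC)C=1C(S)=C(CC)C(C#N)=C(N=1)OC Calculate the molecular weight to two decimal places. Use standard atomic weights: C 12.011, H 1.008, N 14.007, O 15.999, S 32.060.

First, the molecular formula is C11H12N2O3S (counting implicit H from valence).
  C: 11 × 12.011 = 132.121
  H: 12 × 1.008 = 12.096
  N: 2 × 14.007 = 28.014
  O: 3 × 15.999 = 47.997
  S: 1 × 32.060 = 32.060
Sum: 11×12.011 + 12×1.008 + 2×14.007 + 3×15.999 + 1×32.060 = 252.288 → 252.29 g/mol.

252.29 g/mol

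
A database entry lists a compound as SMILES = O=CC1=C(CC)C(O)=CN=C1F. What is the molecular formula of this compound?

Walk through each heavy atom and fill implicit hydrogens from standard valence (C 4, N 3, O 2, S 2, halogen 1):
  atom 1: O, bond orders sum to 2 (valence 2) → 0 H
  atom 2: C, bond orders sum to 3 (valence 4) → 1 H
  atom 3: C, bond orders sum to 4 (valence 4) → 0 H
  atom 4: C, bond orders sum to 4 (valence 4) → 0 H
  atom 5: C, bond orders sum to 2 (valence 4) → 2 H
  atom 6: C, bond orders sum to 1 (valence 4) → 3 H
  atom 7: C, bond orders sum to 4 (valence 4) → 0 H
  atom 8: O, bond orders sum to 1 (valence 2) → 1 H
  atom 9: C, bond orders sum to 3 (valence 4) → 1 H
  atom 10: N, bond orders sum to 3 (valence 3) → 0 H
  atom 11: C, bond orders sum to 4 (valence 4) → 0 H
  atom 12: F (halogen, monovalent) → 0 H
Totals → C:8, H:8, F:1, N:1, O:2.

C8H8FNO2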